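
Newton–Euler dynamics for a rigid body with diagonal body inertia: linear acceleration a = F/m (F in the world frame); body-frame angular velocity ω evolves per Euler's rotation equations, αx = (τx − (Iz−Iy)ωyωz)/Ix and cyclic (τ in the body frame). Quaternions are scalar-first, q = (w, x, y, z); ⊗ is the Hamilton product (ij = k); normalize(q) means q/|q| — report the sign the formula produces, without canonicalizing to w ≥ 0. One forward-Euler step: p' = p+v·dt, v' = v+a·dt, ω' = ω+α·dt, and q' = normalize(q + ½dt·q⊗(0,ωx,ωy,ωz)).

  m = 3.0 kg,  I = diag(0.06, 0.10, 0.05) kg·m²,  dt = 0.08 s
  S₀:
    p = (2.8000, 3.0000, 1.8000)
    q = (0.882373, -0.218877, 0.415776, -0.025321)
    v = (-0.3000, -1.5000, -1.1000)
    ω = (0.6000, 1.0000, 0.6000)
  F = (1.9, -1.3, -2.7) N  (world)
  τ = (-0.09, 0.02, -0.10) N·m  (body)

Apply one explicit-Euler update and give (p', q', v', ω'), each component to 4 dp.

p + v·dt = (2.7760, 2.8800, 1.7120)
v + (F/m)dt = (-0.2493, -1.5347, -1.1720)
α = I⁻¹(τ − ω×Iω) = (-1.0000, 0.1640, -2.4800)
new body rate ω' = (0.5200, 1.0131, 0.4016)
q⊗(0,ω) = (-0.2692572, 0.8042104, 0.9985066, 0.0610812)
updated quaternion q' = (0.8704, -0.1865, 0.4551, -0.0228)

p' = (2.7760, 2.8800, 1.7120)
q' = (0.8704, -0.1865, 0.4551, -0.0228)
v' = (-0.2493, -1.5347, -1.1720)
ω' = (0.5200, 1.0131, 0.4016)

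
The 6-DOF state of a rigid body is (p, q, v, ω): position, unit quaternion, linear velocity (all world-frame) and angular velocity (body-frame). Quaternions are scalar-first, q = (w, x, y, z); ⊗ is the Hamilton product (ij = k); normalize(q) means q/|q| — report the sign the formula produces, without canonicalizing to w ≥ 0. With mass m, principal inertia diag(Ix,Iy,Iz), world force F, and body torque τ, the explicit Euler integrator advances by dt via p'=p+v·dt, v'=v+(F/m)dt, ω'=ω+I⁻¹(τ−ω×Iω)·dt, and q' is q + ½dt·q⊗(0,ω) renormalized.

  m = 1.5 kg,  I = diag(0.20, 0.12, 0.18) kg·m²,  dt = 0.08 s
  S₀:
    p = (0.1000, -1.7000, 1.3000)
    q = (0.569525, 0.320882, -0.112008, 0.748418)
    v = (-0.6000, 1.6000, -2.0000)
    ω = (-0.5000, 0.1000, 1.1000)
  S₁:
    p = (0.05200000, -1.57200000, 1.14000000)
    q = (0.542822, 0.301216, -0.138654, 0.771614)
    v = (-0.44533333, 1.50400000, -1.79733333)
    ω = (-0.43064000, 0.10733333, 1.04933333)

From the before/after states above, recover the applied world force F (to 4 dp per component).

F = (2.9000, -1.8000, 3.8000)

velocity change Δv = (0.15466667, -0.09600000, 0.20266667)
m·(v₁−v₀)/dt = (2.9000, -1.8000, 3.8000)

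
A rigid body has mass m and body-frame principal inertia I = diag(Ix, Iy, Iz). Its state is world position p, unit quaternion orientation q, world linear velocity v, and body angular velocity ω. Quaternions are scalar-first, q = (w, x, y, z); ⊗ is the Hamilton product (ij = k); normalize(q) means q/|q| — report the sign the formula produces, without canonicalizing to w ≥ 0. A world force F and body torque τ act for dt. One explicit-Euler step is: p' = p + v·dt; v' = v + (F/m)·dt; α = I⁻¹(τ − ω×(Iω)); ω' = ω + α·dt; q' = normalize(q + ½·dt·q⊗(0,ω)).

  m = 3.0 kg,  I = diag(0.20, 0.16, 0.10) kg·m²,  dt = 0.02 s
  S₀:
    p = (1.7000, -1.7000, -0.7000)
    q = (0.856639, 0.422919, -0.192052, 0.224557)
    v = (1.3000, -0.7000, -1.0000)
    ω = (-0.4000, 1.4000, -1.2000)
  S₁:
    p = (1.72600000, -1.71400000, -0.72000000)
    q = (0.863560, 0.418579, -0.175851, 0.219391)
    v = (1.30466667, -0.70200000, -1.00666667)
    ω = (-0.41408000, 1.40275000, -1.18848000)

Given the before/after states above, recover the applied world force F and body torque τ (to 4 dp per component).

Δω = ω₁−ω₀ = (-0.01408000, 0.00275000, 0.01152000)
precession coupling = (0.1008, 0.0480, 0.0224)
τ = I·(Δω/dt) + ω₀×(Iω₀) = (-0.0400, 0.0700, 0.0800)
v₁ − v₀ = (0.00466667, -0.00200000, -0.00666667)
F = m·Δv/dt = (0.7000, -0.3000, -1.0000)

F = (0.7000, -0.3000, -1.0000)
τ = (-0.0400, 0.0700, 0.0800)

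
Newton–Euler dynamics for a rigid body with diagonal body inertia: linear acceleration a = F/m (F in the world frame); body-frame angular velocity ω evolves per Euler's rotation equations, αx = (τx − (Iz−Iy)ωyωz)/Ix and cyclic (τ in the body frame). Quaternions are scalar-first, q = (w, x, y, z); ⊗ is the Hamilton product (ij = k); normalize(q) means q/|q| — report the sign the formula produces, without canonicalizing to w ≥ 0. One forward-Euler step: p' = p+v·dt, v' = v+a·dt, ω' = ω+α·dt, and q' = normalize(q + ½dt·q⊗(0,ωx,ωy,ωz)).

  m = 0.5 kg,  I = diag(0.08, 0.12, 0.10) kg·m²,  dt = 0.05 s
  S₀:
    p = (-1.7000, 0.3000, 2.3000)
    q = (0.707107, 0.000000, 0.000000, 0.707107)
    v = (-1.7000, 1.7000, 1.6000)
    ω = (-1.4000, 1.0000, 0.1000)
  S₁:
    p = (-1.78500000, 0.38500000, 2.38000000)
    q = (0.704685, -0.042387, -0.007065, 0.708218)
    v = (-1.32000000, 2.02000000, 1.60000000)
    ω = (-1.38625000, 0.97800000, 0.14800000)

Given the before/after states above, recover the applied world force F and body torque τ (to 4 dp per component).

Δv = v₁−v₀ = (0.38000000, 0.32000000, 0.00000000)
applied force F = (3.8000, 3.2000, 0.0000)
Δω = ω₁−ω₀ = (0.01375000, -0.02200000, 0.04800000)
ω₀×(Iω₀) = (-0.0020, 0.0028, -0.0560)
applied torque τ = (0.0200, -0.0500, 0.0400)

F = (3.8000, 3.2000, 0.0000)
τ = (0.0200, -0.0500, 0.0400)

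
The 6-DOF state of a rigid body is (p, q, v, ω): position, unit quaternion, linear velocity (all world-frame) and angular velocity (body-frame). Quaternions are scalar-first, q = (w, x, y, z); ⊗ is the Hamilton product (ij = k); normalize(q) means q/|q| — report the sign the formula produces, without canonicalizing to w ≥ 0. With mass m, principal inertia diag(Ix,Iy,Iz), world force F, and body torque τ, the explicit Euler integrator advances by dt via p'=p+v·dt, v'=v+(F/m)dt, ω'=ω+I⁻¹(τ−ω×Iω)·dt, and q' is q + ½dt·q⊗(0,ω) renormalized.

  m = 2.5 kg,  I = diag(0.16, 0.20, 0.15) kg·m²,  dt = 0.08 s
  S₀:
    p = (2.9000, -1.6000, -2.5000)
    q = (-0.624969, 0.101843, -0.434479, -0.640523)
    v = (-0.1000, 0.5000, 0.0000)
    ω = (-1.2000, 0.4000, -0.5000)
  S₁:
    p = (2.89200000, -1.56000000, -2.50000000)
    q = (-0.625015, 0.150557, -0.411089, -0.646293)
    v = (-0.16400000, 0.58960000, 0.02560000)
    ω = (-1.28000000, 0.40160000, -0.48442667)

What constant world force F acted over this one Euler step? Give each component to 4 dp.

v₁ − v₀ = (-0.06400000, 0.08960000, 0.02560000)
F = m·Δv/dt = (-2.0000, 2.8000, 0.8000)

F = (-2.0000, 2.8000, 0.8000)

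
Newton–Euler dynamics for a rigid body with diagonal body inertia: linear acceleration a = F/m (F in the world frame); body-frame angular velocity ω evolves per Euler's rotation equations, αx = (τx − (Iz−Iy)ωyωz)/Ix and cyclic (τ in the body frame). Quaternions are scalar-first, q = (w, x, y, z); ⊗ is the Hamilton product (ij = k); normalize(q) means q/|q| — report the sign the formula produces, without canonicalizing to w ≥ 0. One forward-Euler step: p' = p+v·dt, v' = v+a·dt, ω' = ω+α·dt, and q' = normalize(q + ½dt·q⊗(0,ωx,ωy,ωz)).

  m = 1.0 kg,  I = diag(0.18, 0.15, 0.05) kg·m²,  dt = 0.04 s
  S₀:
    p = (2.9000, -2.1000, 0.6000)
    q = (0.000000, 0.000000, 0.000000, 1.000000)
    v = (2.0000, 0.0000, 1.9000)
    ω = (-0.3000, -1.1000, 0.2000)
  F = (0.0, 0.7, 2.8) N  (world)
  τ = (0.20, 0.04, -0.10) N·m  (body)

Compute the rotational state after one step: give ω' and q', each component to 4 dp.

precession coupling ω×(Iω) = (0.0220, -0.0078, -0.0099)
(τ − ω×Iω)/I = (0.9889, 0.3187, -1.8020)
ω + α·dt = (-0.2604, -1.0873, 0.1279)
2q̇ = q⊗(0,ω) = (-0.2000000, 1.1000000, -0.3000000, 0.0000000)
updated quaternion q' = (-0.0040, 0.0220, -0.0060, 0.9997)

ω' = (-0.2604, -1.0873, 0.1279)
q' = (-0.0040, 0.0220, -0.0060, 0.9997)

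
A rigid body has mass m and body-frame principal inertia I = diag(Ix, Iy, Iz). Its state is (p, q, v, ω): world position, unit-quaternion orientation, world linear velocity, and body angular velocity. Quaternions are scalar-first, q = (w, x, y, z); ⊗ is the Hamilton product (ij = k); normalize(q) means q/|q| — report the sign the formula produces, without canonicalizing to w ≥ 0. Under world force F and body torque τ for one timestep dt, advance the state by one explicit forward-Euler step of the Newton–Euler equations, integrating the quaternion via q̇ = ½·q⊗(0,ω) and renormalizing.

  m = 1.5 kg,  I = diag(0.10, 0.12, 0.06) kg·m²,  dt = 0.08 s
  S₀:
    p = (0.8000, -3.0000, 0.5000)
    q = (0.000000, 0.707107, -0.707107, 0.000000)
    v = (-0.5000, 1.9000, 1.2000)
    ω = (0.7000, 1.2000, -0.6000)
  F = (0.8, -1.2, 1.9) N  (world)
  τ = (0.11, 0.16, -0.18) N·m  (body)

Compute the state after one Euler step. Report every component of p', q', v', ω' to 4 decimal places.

linear accel F/m = (0.5333, -0.8000, 1.2667)
new position p' = (0.7600, -2.8480, 0.5960)
v + (F/m)dt = (-0.4573, 1.8360, 1.3013)
precession coupling ω×(Iω) = (0.0432, -0.0168, 0.0168)
angular accel α = (0.6680, 1.4733, -3.2800)
ω + α·dt = (0.7534, 1.3179, -0.8624)
q⊗(0,ω) = (0.3535535, 0.4242642, 0.4242642, 1.3435033)
updated quaternion q' = (0.0141, 0.7228, -0.6889, 0.0536)

p' = (0.7600, -2.8480, 0.5960)
q' = (0.0141, 0.7228, -0.6889, 0.0536)
v' = (-0.4573, 1.8360, 1.3013)
ω' = (0.7534, 1.3179, -0.8624)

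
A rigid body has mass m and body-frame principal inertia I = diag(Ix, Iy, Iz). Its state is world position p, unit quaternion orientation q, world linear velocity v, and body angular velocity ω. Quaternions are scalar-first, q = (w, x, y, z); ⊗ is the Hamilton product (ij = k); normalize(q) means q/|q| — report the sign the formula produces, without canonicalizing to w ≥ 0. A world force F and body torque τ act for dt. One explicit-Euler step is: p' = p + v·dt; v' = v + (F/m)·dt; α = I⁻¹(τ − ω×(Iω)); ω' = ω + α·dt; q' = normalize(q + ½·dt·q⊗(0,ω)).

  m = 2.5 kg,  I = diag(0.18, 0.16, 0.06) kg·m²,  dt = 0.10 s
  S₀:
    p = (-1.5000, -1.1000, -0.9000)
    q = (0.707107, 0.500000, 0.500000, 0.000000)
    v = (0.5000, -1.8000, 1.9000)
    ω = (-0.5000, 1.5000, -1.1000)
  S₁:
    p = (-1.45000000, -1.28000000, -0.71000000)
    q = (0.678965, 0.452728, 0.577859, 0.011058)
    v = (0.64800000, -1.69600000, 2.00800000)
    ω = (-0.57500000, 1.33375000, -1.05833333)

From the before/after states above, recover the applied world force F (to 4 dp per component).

v₁ − v₀ = (0.14800000, 0.10400000, 0.10800000)
applied force F = (3.7000, 2.6000, 2.7000)

F = (3.7000, 2.6000, 2.7000)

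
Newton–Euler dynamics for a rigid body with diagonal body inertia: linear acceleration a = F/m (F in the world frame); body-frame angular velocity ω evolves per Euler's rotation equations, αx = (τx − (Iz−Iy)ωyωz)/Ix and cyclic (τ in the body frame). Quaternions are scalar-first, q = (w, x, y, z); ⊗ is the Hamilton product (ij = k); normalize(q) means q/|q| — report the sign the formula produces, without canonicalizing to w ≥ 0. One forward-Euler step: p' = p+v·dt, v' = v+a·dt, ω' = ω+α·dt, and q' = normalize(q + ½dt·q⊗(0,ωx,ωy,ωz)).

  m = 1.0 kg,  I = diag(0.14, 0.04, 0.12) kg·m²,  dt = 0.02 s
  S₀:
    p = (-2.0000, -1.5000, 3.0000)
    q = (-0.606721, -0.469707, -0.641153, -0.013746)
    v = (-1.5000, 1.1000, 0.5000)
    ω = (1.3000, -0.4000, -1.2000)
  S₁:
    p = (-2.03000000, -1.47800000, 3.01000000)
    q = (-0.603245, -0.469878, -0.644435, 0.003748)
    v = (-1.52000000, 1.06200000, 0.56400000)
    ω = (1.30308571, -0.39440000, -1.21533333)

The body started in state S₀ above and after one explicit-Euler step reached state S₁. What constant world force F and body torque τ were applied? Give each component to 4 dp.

velocity change Δv = (-0.02000000, -0.03800000, 0.06400000)
F = m·Δv/dt = (-1.0000, -1.9000, 3.2000)
rate change Δω = (0.00308571, 0.00560000, -0.01533333)
gyro term ω₀×Iω₀ = (0.0384, -0.0312, 0.0520)
applied torque τ = (0.0600, -0.0200, -0.0400)

F = (-1.0000, -1.9000, 3.2000)
τ = (0.0600, -0.0200, -0.0400)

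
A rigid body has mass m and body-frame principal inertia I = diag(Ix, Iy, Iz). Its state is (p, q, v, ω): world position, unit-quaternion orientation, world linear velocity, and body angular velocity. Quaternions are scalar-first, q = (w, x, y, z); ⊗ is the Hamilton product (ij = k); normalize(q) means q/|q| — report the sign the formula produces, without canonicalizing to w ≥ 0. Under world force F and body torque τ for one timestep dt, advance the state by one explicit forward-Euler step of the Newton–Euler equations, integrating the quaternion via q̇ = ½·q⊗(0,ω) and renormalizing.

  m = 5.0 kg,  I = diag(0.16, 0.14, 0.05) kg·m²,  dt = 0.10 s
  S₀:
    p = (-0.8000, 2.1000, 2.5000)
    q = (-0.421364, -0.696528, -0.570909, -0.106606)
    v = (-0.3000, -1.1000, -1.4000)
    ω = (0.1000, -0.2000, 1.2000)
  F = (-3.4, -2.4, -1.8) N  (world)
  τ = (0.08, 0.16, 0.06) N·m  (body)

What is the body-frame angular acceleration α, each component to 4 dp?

α = (0.3650, 1.0486, 1.1920)

ω×(Iω) gyroscopic = (0.0216, 0.0132, 0.0004)
α = I⁻¹(τ − ω×Iω) = (0.3650, 1.0486, 1.1920)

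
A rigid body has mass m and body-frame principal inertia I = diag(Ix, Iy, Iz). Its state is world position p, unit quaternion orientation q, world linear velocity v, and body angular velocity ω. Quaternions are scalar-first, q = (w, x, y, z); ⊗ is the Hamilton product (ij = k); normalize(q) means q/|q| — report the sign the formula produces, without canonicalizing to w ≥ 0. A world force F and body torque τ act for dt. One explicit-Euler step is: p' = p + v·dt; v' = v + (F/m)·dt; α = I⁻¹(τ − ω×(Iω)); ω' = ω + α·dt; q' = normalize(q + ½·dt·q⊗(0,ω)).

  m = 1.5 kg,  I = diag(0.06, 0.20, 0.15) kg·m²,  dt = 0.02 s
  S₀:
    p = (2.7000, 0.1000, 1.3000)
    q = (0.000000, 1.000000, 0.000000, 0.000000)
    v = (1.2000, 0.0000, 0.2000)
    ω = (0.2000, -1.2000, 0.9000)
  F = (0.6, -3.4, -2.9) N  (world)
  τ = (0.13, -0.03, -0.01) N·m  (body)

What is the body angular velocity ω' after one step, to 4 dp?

ω' = (0.2253, -1.2014, 0.9031)

precession coupling ω×(Iω) = (0.0540, -0.0162, -0.0336)
(τ − ω×Iω)/I = (1.2667, -0.0690, 0.1573)
ω' = ω + α·dt = (0.2253, -1.2014, 0.9031)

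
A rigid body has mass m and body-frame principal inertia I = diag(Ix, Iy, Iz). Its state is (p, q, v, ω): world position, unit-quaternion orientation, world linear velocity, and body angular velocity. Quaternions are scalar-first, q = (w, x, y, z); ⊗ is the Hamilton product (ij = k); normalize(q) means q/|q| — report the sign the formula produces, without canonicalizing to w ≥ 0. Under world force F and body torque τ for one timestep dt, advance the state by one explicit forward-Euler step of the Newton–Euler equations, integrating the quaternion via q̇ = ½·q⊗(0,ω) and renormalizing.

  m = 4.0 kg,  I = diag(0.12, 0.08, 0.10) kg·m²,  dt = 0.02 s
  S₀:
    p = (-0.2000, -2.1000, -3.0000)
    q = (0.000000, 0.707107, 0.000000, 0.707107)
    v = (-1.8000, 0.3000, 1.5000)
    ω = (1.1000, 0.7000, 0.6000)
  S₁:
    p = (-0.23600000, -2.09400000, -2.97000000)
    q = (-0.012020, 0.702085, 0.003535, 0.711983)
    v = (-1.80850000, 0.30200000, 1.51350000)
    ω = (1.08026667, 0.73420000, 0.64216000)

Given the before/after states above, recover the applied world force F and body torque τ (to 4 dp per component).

F = (-1.7000, 0.4000, 2.7000)
τ = (-0.1100, 0.1500, 0.1800)

velocity change Δv = (-0.00850000, 0.00200000, 0.01350000)
applied force F = (-1.7000, 0.4000, 2.7000)
Δω = ω₁−ω₀ = (-0.01973333, 0.03420000, 0.04216000)
precession coupling = (0.0084, 0.0132, -0.0308)
I·α + gyro = (-0.1100, 0.1500, 0.1800)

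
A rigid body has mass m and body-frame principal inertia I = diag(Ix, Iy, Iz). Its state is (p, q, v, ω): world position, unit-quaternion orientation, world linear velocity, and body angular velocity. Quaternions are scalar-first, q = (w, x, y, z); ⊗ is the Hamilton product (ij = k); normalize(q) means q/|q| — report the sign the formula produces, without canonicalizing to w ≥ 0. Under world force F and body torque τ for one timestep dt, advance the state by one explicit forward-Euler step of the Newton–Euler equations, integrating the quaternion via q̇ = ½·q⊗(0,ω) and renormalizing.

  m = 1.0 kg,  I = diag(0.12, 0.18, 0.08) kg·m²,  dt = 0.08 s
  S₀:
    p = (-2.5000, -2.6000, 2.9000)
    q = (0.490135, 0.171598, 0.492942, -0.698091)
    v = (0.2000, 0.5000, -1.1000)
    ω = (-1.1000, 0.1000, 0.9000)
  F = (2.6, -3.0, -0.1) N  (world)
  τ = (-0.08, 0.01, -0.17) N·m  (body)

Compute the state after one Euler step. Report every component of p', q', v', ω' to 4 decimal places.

precession coupling ω×(Iω) = (-0.0090, -0.0396, -0.0066)
angular accel α = (-0.5917, 0.2756, -2.0425)
new body rate ω' = (-1.1473, 0.1220, 0.7366)
Hamilton product q⊗(0,ω) = (0.7677455, -0.0256916, 0.6624754, 1.0005175)
q' = normalize(q + ½dt·q⊗(0,ω)) = (0.5200, 0.1703, 0.5186, -0.6570)
new position p' = (-2.4840, -2.5600, 2.8120)
v' = v + a·dt = (0.4080, 0.2600, -1.1080)

p' = (-2.4840, -2.5600, 2.8120)
q' = (0.5200, 0.1703, 0.5186, -0.6570)
v' = (0.4080, 0.2600, -1.1080)
ω' = (-1.1473, 0.1220, 0.7366)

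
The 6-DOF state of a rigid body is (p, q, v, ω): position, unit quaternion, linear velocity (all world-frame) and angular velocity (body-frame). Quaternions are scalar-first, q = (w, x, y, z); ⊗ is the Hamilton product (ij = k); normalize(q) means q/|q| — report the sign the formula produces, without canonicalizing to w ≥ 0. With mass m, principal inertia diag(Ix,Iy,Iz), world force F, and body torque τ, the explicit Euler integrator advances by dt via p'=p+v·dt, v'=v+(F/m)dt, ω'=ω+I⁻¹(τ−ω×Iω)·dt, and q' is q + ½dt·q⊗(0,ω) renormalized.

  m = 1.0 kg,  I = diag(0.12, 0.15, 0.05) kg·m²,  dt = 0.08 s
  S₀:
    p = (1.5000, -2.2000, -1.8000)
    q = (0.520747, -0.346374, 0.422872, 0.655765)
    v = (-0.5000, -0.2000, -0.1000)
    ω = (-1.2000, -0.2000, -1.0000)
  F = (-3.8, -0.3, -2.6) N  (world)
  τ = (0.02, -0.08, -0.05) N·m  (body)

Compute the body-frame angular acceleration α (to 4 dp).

gyro term ω×Iω = (-0.0200, 0.0840, 0.0072)
(τ − ω×Iω)/I = (0.3333, -1.0933, -1.1440)

α = (0.3333, -1.0933, -1.1440)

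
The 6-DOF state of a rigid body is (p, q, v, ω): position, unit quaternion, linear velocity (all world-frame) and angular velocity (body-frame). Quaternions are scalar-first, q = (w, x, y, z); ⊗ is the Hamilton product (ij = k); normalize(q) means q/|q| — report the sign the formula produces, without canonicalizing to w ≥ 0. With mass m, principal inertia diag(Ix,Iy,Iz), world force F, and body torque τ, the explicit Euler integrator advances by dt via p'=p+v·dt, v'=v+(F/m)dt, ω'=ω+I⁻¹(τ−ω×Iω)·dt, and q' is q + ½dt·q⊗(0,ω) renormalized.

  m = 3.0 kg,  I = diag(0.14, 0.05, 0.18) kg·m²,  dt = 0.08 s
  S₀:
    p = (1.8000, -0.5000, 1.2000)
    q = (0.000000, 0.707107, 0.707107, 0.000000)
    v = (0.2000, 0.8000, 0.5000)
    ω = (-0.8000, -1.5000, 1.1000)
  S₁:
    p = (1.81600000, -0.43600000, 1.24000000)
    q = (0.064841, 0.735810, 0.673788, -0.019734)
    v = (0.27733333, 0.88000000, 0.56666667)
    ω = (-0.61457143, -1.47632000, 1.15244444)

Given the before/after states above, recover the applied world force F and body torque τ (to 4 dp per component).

v₁ − v₀ = (0.07733333, 0.08000000, 0.06666667)
m·(v₁−v₀)/dt = (2.9000, 3.0000, 2.5000)
ω₁ − ω₀ = (0.18542857, 0.02368000, 0.05244444)
ω₀×(Iω₀) = (-0.2145, 0.0352, -0.1080)
applied torque τ = (0.1100, 0.0500, 0.0100)

F = (2.9000, 3.0000, 2.5000)
τ = (0.1100, 0.0500, 0.0100)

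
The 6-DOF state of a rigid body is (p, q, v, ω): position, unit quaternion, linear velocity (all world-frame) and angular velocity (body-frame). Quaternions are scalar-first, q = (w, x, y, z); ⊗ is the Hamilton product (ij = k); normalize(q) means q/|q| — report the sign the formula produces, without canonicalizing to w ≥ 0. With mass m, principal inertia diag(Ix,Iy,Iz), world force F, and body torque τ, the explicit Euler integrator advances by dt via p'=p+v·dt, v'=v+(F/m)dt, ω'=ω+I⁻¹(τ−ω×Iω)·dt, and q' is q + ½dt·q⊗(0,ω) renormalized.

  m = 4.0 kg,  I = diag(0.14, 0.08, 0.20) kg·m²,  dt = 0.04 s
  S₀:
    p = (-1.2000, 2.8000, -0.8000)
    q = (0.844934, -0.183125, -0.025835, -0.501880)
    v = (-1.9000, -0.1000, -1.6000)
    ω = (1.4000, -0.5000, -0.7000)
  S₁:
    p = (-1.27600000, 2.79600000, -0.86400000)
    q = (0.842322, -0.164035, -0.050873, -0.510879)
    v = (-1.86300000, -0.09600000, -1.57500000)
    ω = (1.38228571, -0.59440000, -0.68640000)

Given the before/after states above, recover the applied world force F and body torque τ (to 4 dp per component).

F = (3.7000, 0.4000, 2.5000)
τ = (-0.0200, -0.1300, 0.1100)

Δω = ω₁−ω₀ = (-0.01771429, -0.09440000, 0.01360000)
precession coupling = (0.0420, 0.0588, 0.0420)
applied torque τ = (-0.0200, -0.1300, 0.1100)
Δv = v₁−v₀ = (0.03700000, 0.00400000, 0.02500000)
m·(v₁−v₀)/dt = (3.7000, 0.4000, 2.5000)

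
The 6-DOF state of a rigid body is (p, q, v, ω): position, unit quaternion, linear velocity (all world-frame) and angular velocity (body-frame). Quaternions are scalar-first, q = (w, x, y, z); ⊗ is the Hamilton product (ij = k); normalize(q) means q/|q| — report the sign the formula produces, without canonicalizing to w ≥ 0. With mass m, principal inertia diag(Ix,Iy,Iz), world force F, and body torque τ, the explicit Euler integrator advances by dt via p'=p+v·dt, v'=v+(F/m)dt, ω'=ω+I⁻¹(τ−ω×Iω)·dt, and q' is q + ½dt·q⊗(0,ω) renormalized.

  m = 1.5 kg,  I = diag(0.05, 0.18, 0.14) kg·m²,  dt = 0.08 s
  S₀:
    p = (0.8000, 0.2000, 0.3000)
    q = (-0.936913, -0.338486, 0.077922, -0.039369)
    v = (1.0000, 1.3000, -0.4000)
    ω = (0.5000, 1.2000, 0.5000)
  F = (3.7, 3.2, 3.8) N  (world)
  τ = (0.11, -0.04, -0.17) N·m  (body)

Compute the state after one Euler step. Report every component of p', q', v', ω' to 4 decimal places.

p' = (0.8800, 0.3040, 0.2680)
q' = (-0.9317, -0.3532, 0.0389, -0.0758)
v' = (1.1973, 1.4707, -0.1973)
ω' = (0.7144, 1.1922, 0.3583)

angular accel α = (2.6800, -0.0972, -1.7714)
new body rate ω' = (0.7144, 1.1922, 0.3583)
Hamilton product q⊗(0,ω) = (0.0954211, -0.3822527, -0.9747371, -0.9136007)
q + ½dt·q⊗(0,ω), renormalized = (-0.9317, -0.3532, 0.0389, -0.0758)
p + v·dt = (0.8800, 0.3040, 0.2680)
v' = v + a·dt = (1.1973, 1.4707, -0.1973)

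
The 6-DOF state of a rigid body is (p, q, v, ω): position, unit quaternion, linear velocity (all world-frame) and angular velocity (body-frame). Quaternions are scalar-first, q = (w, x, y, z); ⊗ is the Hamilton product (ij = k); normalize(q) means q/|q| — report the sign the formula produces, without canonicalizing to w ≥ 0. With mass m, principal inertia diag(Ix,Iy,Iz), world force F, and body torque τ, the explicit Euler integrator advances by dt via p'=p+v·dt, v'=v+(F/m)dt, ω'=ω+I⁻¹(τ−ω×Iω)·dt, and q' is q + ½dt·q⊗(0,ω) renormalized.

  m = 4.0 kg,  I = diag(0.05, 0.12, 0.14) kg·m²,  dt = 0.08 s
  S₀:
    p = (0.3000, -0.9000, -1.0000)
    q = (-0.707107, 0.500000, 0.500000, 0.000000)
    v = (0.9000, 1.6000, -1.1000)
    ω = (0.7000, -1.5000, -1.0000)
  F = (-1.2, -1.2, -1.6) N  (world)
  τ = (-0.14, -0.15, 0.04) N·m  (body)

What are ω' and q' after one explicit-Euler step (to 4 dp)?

precession coupling ω×(Iω) = (0.0300, 0.0630, -0.0735)
α = I⁻¹(τ − ω×Iω) = (-3.4000, -1.7750, 0.8107)
new body rate ω' = (0.4280, -1.6420, -0.9351)
Hamilton product q⊗(0,ω) = (0.4000000, -0.9949749, 1.5606605, -0.3928930)
updated quaternion q' = (-0.6890, 0.4588, 0.5608, -0.0157)

ω' = (0.4280, -1.6420, -0.9351)
q' = (-0.6890, 0.4588, 0.5608, -0.0157)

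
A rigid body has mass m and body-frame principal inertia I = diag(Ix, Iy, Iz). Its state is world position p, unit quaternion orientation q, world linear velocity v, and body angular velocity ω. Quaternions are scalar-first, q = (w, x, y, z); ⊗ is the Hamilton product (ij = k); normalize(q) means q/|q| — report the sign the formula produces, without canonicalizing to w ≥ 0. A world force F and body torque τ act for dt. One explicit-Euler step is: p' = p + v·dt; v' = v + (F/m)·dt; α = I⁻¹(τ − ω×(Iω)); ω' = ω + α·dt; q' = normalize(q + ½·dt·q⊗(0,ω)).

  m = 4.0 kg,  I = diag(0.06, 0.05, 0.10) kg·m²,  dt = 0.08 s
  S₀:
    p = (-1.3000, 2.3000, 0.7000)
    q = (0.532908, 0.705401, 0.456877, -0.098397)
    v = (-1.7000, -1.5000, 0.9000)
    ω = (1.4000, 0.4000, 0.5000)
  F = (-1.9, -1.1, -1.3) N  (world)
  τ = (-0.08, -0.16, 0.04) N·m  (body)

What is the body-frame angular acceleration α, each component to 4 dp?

gyro term ω×Iω = (0.0100, -0.0280, -0.0056)
angular accel α = (-1.5000, -2.6400, 0.4560)

α = (-1.5000, -2.6400, 0.4560)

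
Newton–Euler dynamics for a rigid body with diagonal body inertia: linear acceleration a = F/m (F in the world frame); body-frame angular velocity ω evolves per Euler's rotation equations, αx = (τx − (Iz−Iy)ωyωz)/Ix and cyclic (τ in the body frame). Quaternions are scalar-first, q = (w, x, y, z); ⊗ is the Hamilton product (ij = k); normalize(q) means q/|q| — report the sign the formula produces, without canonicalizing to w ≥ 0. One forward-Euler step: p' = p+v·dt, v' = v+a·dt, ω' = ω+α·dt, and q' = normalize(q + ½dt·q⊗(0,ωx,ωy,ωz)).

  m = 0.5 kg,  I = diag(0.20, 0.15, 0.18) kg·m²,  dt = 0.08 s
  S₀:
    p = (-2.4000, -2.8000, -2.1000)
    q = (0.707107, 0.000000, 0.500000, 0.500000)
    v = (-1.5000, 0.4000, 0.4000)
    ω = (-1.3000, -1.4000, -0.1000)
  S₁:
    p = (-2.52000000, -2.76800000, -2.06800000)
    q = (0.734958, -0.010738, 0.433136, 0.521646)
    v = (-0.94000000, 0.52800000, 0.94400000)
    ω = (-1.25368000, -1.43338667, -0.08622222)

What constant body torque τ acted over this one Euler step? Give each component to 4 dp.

ω₁ − ω₀ = (0.04632000, -0.03338667, 0.01377778)
gyro term ω₀×Iω₀ = (0.0042, 0.0026, -0.0910)
τ = I·(Δω/dt) + ω₀×(Iω₀) = (0.1200, -0.0600, -0.0600)

τ = (0.1200, -0.0600, -0.0600)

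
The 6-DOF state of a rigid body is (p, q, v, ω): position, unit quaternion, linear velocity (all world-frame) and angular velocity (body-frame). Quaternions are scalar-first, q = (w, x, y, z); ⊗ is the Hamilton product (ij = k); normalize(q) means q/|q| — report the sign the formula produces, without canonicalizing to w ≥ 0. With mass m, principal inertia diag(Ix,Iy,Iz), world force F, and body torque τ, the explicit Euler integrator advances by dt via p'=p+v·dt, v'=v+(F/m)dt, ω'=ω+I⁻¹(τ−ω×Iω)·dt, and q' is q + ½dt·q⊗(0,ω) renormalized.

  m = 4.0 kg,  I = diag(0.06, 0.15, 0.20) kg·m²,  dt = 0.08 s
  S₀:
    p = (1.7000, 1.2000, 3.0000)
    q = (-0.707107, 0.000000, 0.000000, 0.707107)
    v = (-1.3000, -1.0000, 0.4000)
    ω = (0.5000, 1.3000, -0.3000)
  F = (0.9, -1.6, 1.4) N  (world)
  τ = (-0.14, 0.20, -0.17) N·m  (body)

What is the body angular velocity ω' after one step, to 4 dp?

angular accel α = (-2.0083, 1.1933, -1.1425)
ω + α·dt = (0.3393, 1.3955, -0.3914)

ω' = (0.3393, 1.3955, -0.3914)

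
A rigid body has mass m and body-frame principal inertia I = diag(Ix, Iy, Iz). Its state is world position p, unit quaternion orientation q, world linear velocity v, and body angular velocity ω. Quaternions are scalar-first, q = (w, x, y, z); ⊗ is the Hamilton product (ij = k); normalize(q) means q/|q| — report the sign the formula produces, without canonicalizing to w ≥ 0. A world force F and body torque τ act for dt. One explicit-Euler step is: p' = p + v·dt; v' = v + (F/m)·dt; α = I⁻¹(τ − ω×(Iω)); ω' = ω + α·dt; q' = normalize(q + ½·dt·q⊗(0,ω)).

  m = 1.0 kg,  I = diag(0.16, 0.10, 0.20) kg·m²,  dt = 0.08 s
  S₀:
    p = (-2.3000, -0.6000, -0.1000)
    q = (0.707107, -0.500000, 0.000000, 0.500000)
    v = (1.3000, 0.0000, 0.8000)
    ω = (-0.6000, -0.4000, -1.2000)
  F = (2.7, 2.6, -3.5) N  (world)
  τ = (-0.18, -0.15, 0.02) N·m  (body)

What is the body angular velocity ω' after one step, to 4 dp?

ω' = (-0.7140, -0.4970, -1.1862)

ω×(Iω) gyroscopic = (0.0480, -0.0288, -0.0144)
α = I⁻¹(τ − ω×Iω) = (-1.4250, -1.2120, 0.1720)
ω + α·dt = (-0.7140, -0.4970, -1.1862)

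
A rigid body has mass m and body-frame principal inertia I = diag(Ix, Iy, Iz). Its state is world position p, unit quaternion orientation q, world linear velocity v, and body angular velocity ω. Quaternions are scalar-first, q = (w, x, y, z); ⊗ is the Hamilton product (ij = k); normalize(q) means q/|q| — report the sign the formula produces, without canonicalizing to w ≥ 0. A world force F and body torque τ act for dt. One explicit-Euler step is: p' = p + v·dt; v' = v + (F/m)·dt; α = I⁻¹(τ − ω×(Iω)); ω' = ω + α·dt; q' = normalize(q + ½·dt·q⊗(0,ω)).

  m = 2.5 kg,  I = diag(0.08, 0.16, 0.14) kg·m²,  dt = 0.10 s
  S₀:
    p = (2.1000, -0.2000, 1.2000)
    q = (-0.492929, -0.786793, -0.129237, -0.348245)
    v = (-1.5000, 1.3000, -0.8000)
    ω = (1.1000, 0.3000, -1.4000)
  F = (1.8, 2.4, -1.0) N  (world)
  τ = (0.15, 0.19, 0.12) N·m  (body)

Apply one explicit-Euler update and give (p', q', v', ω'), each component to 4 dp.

p + v·dt = (1.9500, -0.0700, 1.1200)
v' = v + a·dt = (-1.4280, 1.3960, -0.8400)
(τ − ω×Iω)/I = (1.7700, 0.6100, 0.6686)
ω + α·dt = (1.2770, 0.3610, -1.3331)
2q̇ = q⊗(0,ω) = (0.4167004, -0.2568166, -1.6324584, 0.5962234)
q + ½dt·q⊗(0,ω), renormalized = (-0.4702, -0.7964, -0.2100, -0.3171)

p' = (1.9500, -0.0700, 1.1200)
q' = (-0.4702, -0.7964, -0.2100, -0.3171)
v' = (-1.4280, 1.3960, -0.8400)
ω' = (1.2770, 0.3610, -1.3331)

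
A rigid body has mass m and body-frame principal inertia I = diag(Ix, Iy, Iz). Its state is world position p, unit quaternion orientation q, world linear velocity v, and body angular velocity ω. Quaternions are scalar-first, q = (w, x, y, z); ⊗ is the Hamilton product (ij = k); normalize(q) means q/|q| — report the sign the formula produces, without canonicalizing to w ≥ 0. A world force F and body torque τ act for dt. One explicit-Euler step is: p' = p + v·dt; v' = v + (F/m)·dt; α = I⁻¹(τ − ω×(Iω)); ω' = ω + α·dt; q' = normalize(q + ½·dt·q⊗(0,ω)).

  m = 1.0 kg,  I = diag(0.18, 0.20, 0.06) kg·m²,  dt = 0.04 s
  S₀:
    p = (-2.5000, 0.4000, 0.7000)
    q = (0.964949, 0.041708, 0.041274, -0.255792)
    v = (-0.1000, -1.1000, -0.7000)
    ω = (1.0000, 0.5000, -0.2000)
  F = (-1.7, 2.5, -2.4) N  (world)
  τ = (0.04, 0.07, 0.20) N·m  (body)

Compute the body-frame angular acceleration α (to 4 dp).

ω×(Iω) gyroscopic = (0.0140, -0.0240, 0.0100)
angular accel α = (0.1444, 0.4700, 3.1667)

α = (0.1444, 0.4700, 3.1667)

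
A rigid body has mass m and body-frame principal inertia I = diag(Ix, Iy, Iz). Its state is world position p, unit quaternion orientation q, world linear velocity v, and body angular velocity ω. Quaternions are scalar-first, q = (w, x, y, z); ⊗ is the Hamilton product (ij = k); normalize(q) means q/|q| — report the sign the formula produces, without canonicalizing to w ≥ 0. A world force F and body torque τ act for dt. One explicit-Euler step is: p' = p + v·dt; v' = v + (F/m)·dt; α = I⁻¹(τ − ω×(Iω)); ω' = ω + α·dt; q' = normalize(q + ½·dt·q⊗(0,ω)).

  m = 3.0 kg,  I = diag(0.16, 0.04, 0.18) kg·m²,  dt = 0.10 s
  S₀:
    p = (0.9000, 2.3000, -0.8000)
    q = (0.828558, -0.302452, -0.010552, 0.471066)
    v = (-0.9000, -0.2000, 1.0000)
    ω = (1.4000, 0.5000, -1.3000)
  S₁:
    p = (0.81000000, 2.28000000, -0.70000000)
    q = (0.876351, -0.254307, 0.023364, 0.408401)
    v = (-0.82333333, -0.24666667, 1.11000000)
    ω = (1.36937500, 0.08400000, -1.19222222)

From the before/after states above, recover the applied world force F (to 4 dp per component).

v₁ − v₀ = (0.07666667, -0.04666667, 0.11000000)
F = m·Δv/dt = (2.3000, -1.4000, 3.3000)

F = (2.3000, -1.4000, 3.3000)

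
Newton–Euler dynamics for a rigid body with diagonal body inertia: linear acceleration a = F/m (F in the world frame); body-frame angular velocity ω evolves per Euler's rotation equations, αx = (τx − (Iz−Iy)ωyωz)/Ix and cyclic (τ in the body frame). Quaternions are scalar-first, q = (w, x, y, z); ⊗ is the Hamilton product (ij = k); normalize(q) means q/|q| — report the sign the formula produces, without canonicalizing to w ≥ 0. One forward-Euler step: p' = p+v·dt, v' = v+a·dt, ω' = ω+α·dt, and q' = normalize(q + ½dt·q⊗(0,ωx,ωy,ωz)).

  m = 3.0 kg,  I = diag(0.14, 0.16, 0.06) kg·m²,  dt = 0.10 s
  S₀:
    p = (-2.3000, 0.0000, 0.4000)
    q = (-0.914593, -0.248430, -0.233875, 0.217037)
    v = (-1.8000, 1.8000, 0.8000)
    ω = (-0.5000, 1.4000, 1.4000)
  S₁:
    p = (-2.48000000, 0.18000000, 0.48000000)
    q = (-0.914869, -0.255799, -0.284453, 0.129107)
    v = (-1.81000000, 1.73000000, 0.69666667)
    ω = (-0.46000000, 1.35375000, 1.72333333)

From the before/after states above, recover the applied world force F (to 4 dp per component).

F = (-0.3000, -2.1000, -3.1000)

Δv = v₁−v₀ = (-0.01000000, -0.07000000, -0.10333333)
m·(v₁−v₀)/dt = (-0.3000, -2.1000, -3.1000)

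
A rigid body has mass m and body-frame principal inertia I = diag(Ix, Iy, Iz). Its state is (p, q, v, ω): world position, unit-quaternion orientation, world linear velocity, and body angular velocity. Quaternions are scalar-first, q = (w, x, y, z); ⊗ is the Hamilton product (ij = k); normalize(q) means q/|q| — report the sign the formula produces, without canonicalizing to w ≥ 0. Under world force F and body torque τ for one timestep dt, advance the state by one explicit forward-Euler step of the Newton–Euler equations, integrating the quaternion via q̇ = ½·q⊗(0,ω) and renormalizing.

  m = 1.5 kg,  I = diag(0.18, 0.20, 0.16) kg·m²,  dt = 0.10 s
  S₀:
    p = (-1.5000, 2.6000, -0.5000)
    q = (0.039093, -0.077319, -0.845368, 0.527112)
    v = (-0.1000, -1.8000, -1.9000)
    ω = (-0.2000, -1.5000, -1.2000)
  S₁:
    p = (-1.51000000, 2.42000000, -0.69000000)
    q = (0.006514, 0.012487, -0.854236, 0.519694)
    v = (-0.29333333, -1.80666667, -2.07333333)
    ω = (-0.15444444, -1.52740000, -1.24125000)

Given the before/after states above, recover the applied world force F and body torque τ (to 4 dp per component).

F = (-2.9000, -0.1000, -2.6000)
τ = (0.0100, -0.0500, -0.0600)

Δv = v₁−v₀ = (-0.19333333, -0.00666667, -0.17333333)
applied force F = (-2.9000, -0.1000, -2.6000)
ω₁ − ω₀ = (0.04555556, -0.02740000, -0.04125000)
precession coupling = (-0.0720, 0.0048, 0.0060)
applied torque τ = (0.0100, -0.0500, -0.0600)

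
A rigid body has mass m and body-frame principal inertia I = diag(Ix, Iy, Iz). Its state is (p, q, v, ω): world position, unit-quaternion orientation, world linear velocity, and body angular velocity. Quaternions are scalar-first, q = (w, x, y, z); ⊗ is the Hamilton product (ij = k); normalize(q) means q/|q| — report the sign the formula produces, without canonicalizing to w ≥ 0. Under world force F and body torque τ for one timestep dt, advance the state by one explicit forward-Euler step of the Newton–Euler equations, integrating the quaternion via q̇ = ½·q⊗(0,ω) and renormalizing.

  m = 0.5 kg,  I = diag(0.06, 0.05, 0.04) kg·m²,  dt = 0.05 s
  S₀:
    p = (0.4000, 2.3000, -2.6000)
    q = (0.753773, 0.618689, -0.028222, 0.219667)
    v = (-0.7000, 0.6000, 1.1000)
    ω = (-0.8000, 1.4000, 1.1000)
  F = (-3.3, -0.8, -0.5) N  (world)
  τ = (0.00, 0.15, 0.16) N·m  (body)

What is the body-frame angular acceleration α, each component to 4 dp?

α = (0.2567, 3.3520, 3.7200)

ω×(Iω) gyroscopic = (-0.0154, -0.0176, 0.0112)
(τ − ω×Iω)/I = (0.2567, 3.3520, 3.7200)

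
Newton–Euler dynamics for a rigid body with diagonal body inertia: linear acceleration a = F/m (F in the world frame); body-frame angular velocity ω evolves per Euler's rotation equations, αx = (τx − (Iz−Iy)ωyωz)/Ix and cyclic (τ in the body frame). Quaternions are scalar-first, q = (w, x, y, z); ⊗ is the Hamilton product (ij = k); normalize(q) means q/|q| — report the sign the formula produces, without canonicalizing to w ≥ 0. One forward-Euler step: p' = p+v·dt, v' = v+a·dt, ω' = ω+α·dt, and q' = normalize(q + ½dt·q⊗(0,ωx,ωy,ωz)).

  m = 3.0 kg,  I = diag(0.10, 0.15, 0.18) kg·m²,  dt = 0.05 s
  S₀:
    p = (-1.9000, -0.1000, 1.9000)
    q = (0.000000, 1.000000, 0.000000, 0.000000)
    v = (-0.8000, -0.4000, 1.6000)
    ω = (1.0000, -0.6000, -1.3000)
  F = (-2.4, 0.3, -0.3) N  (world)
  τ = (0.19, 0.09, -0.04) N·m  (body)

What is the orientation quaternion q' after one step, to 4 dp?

q' = (-0.0250, 0.9990, 0.0325, -0.0150)

2q̇ = q⊗(0,ω) = (-1.0000000, 0.0000000, 1.3000000, -0.6000000)
updated quaternion q' = (-0.0250, 0.9990, 0.0325, -0.0150)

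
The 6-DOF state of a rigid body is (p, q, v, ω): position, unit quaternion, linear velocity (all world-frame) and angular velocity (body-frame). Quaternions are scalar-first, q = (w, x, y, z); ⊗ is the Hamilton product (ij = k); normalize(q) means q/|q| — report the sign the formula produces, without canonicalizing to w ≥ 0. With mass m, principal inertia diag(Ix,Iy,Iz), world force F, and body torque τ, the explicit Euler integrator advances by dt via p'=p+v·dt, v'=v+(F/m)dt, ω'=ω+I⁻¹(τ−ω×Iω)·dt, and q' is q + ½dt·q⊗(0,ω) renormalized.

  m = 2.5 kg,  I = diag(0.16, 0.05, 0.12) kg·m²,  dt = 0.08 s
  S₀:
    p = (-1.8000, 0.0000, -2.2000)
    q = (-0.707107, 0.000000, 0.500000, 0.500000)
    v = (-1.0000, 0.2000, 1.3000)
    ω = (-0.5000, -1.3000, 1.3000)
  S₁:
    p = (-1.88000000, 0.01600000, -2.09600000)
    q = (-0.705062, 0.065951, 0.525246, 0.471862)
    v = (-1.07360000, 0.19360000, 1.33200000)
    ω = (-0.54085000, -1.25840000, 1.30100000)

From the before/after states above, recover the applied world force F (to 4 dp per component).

v₁ − v₀ = (-0.07360000, -0.00640000, 0.03200000)
m·(v₁−v₀)/dt = (-2.3000, -0.2000, 1.0000)

F = (-2.3000, -0.2000, 1.0000)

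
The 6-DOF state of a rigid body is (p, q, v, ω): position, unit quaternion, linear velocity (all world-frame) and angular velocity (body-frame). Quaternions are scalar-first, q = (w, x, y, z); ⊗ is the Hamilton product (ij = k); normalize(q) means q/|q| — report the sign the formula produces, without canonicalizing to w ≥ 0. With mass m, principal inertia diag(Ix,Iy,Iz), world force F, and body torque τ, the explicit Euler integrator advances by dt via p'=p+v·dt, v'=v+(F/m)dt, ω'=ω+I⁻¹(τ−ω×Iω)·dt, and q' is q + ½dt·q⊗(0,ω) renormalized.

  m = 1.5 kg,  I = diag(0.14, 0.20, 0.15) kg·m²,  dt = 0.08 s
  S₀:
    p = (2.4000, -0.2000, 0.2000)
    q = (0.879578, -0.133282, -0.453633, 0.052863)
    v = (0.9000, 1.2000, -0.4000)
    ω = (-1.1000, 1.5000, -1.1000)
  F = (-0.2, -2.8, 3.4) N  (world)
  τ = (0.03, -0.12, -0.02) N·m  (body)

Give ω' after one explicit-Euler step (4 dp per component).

ω' = (-1.1300, 1.4568, -1.0579)

(τ − ω×Iω)/I = (-0.3750, -0.5395, 0.5267)
ω' = ω + α·dt = (-1.1300, 1.4568, -1.0579)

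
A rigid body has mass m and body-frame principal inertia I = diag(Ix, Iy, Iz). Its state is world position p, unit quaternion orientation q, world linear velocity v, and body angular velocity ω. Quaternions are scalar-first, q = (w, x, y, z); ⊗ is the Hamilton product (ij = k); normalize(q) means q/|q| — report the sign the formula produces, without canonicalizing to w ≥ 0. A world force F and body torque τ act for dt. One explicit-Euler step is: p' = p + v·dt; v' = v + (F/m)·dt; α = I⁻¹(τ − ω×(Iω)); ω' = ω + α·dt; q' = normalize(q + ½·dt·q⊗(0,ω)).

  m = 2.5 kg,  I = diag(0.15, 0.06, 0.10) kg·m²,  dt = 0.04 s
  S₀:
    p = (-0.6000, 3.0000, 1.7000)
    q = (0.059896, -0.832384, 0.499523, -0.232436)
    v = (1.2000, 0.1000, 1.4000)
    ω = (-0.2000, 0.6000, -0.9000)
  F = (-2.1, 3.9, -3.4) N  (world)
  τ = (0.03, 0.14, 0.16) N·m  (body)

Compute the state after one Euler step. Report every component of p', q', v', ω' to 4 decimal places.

p' = (-0.5520, 3.0040, 1.7560)
q' = (0.0464, -0.8386, 0.4861, -0.2414)
v' = (1.1664, 0.1624, 1.3456)
ω' = (-0.1862, 0.6873, -0.8403)

p + v·dt = (-0.5520, 3.0040, 1.7560)
new velocity v' = (1.1664, 0.1624, 1.3456)
α = I⁻¹(τ − ω×Iω) = (0.3440, 2.1833, 1.4920)
ω + α·dt = (-0.1862, 0.6873, -0.8403)
q⊗(0,ω) = (-0.6753830, -0.3220883, -0.6667208, -0.4534322)
q' = normalize(q + ½dt·q⊗(0,ω)) = (0.0464, -0.8386, 0.4861, -0.2414)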